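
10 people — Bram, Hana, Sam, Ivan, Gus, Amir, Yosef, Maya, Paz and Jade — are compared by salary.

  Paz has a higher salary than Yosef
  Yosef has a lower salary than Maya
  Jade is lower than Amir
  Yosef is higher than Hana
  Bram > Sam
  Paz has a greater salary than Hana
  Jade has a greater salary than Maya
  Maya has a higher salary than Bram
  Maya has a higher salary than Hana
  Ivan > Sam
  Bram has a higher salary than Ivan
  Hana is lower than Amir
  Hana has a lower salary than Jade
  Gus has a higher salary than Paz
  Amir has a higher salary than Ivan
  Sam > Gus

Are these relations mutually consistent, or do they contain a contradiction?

consistent

Every relation is compatible with Hana < Yosef < Paz < Gus < Sam < Ivan < Bram < Maya < Jade < Amir; the set is consistent.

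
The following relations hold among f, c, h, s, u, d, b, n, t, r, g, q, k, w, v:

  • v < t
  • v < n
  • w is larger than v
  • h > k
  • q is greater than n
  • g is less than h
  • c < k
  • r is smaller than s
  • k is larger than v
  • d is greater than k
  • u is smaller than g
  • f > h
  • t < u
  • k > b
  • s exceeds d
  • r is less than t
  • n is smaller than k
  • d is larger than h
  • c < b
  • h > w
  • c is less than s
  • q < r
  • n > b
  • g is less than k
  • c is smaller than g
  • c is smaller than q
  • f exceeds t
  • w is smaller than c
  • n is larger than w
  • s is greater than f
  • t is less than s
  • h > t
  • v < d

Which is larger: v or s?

The relevant relations are v < w; w < c; c < b; b < n; n < q; q < r; r < t; t < u; u < g; g < k; k < h; h < f; f < s.
Chaining these gives v < w < c < b < n < q < r < t < u < g < k < h < f < s.
So v < s; s is the larger of the two.

s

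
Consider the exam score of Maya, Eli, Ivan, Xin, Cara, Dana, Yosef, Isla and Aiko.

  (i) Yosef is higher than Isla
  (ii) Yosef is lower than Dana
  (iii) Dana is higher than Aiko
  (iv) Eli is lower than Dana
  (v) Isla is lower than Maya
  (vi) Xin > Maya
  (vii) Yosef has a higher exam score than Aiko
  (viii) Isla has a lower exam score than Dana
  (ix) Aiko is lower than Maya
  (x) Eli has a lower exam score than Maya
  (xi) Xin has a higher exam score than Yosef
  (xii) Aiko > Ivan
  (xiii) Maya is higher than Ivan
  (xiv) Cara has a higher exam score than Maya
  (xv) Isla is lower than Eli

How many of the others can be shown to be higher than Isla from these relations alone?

From Isla the given relations immediately reach Eli, Yosef, Dana, Maya.
From those, Xin, Cara — 6 in total.
No other element is forced above Isla by the given relations, so the count is 6.

6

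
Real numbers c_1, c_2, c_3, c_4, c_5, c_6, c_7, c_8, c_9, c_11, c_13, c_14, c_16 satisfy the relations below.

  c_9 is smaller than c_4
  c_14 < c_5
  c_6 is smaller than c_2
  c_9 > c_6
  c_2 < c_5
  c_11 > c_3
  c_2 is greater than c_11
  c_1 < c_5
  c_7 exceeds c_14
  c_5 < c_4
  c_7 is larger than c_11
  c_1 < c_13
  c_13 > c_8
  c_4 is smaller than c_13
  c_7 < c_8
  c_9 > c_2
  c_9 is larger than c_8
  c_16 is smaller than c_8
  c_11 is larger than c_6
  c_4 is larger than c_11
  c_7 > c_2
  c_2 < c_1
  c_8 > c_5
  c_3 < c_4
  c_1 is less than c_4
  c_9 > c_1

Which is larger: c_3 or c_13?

c_13

Chaining the given relations: c_3 < c_11 < c_2 < c_1 < c_5 < c_8 < c_9 < c_4 < c_13.
So c_3 < c_13; c_13 is the larger of the two.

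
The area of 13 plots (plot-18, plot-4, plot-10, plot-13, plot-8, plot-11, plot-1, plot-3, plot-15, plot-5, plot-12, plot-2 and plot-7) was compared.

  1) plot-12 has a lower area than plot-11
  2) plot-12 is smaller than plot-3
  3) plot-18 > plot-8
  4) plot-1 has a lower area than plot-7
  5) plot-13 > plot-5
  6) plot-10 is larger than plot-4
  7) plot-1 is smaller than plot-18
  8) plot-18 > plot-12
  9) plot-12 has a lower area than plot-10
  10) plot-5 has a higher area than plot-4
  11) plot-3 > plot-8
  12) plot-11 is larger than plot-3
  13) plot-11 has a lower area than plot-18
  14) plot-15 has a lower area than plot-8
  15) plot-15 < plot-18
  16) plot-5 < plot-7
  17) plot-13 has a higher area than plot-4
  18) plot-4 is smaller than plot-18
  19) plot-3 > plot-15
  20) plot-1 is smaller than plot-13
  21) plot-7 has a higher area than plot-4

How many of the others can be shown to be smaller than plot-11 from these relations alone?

4

Directly below plot-11: plot-12, plot-3.
One step further: plot-15, plot-8 (4 so far).
Nothing else is reachable below plot-11; 4 in all.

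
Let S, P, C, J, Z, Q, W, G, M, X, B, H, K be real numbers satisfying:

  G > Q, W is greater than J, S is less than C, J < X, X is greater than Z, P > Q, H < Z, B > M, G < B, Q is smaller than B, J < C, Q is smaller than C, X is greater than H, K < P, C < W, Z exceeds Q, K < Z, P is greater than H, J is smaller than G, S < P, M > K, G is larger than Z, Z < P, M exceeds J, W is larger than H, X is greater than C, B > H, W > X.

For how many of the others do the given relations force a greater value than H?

6

Directly above H: Z, X, W, B, P.
One step further: G (6 so far).
Nothing else is reachable above H; 6 in all.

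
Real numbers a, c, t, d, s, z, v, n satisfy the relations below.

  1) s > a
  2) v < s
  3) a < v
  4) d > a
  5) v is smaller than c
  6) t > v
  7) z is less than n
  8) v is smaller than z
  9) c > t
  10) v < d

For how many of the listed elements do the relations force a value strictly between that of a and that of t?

1

The relations place a below t. An element lies strictly between them when it is forced above a and also forced below t.
Above a: {v, d, z, s, n, c}. Below t: {v}.
Intersection: {v} — 1.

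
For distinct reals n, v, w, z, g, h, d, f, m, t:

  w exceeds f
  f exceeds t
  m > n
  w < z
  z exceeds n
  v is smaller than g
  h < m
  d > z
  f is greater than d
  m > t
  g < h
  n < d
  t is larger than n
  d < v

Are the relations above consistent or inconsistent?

inconsistent

Chaining the given relations yields f < w < z < d, so f < d. But one relation states d < f. These cannot both hold.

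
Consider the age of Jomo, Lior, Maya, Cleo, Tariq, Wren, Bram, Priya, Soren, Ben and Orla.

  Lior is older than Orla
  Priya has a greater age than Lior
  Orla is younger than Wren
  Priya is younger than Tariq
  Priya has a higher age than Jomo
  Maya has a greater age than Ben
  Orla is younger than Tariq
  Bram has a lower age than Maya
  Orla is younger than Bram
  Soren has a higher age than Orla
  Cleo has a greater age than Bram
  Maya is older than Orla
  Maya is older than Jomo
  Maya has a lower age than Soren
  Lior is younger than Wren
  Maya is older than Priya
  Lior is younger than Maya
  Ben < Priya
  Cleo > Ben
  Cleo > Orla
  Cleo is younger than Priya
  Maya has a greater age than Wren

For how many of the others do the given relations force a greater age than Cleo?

4

From Cleo the given relations immediately reach Priya.
From those, Tariq, Maya — 3 in total.
From those, Soren — 4 in total.
No other element is forced above Cleo by the given relations, so the count is 4.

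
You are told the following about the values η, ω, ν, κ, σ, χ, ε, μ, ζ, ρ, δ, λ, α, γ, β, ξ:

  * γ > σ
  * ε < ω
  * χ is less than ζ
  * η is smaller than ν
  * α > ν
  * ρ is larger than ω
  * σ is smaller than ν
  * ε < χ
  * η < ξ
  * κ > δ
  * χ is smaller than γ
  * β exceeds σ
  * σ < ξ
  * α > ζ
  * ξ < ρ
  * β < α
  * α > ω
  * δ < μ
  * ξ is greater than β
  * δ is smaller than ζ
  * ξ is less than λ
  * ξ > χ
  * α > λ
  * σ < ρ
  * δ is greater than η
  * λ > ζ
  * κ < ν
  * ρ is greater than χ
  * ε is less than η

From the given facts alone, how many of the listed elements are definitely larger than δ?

Directly above δ: κ, ζ, μ.
One step further: ν, λ, α (6 so far).
No other element is forced above δ by the given relations, so the count is 6.

6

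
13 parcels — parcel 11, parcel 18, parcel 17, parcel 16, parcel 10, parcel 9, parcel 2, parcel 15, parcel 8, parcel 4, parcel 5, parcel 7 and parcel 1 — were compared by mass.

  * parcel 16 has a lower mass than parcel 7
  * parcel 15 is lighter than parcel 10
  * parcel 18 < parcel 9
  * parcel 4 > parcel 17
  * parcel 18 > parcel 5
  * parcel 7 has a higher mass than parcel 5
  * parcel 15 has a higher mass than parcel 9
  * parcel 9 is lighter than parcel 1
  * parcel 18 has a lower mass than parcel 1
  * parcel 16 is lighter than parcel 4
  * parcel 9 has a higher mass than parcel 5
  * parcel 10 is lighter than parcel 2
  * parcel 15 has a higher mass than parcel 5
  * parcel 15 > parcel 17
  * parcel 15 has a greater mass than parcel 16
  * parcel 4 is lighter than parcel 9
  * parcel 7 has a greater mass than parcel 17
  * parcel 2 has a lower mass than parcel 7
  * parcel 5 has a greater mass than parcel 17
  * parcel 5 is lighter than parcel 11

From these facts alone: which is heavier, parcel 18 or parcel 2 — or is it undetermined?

parcel 18 < parcel 9 < parcel 15 < parcel 10 < parcel 2, by transitivity through parcel 9, parcel 15, parcel 10.
So parcel 2 is heavier.

parcel 2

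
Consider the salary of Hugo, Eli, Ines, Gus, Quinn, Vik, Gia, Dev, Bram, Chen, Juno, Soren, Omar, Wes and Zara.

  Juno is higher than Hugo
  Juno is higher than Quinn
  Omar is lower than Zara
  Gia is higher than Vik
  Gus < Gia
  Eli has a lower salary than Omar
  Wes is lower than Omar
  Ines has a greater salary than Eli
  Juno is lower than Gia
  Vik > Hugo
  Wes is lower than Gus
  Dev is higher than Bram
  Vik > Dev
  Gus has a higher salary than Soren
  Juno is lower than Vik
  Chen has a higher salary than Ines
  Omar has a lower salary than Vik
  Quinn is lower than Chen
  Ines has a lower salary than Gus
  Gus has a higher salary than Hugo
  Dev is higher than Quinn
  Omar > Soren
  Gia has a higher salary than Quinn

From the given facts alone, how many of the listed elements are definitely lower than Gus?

5

Directly below Gus: Wes, Hugo, Soren, Ines.
One step further: Eli (5 so far).
Nothing else is reachable below Gus; 5 in all.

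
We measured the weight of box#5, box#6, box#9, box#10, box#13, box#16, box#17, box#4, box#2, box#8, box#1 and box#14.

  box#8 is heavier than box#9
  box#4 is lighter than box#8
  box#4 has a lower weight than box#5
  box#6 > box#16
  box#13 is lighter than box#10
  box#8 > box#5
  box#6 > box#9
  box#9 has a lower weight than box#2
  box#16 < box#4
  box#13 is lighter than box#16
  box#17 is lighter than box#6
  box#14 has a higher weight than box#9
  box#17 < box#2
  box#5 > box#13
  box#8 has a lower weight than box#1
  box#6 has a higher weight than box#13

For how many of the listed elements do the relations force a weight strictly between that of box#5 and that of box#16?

1

The relations place box#16 below box#5. An element lies strictly between them when it is forced above box#16 and also forced below box#5.
Above box#16: {box#6, box#4, box#8, box#1}. Below box#5: {box#13, box#4}.
Intersection: {box#4} — 1.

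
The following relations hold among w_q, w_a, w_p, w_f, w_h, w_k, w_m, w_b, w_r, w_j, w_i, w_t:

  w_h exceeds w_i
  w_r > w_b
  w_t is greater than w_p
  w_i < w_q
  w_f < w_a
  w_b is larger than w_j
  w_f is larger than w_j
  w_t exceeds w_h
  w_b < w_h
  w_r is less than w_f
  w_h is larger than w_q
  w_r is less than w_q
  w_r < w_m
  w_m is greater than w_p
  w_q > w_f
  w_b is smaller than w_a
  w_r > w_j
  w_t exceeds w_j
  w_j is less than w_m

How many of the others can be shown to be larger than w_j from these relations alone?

8

The elements the relations force above w_j are w_b, w_r, w_f, w_a, w_m, w_q, w_h, w_t — no chain reaches any other.
That is 8.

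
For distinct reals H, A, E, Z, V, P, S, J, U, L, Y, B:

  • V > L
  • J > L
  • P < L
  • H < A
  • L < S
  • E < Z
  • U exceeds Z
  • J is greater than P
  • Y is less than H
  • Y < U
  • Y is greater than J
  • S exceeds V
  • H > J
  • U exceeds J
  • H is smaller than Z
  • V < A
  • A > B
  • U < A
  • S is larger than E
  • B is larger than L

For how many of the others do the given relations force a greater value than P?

Directly above P: L, J.
One step further: Y, V, H, B, S, U (8 so far).
One step further: Z, A (10 so far).
No other element is forced above P by the given relations, so the count is 10.

10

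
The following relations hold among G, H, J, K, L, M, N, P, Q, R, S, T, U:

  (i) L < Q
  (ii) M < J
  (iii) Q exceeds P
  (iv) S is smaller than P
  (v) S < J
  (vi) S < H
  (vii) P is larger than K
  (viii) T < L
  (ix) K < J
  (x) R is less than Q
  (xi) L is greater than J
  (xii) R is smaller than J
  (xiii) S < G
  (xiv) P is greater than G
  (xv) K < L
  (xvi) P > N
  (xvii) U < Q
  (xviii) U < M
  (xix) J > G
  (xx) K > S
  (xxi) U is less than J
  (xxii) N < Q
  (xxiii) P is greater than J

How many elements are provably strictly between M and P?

1

Chaining upward from M reaches: J, L, Q.
Chaining downward from P reaches: S, U, N, K, G, R, J.
Strictly between M and P are those in both lists: J — 1 element.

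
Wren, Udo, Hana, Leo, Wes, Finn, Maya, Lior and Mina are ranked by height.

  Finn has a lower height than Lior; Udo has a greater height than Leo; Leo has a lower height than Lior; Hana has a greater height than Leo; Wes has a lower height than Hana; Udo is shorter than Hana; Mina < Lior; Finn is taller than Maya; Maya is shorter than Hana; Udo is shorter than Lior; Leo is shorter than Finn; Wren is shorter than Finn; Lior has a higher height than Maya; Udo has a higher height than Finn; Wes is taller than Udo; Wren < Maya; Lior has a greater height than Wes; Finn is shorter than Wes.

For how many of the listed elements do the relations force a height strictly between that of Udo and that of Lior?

Chaining upward from Udo reaches: Wes, Hana.
Chaining downward from Lior reaches: Wren, Leo, Maya, Finn, Mina, Wes.
Strictly between Udo and Lior are those in both lists: Wes — 1 element.

1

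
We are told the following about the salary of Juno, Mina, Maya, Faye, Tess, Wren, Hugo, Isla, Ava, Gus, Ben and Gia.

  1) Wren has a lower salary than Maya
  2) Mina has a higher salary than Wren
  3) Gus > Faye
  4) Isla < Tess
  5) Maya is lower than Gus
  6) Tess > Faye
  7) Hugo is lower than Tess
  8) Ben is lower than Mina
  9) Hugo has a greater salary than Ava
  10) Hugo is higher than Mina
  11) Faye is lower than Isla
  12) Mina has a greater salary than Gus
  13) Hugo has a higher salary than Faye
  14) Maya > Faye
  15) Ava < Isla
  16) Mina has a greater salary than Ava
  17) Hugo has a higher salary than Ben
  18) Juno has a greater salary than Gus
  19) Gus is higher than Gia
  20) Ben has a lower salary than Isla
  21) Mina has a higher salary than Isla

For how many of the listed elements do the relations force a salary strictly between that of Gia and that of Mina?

Chaining upward from Gia reaches: Gus, Juno, Hugo, Tess.
Chaining downward from Mina reaches: Wren, Ben, Faye, Ava, Maya, Isla, Gus.
Strictly between Gia and Mina are those in both lists: Gus — 1 element.

1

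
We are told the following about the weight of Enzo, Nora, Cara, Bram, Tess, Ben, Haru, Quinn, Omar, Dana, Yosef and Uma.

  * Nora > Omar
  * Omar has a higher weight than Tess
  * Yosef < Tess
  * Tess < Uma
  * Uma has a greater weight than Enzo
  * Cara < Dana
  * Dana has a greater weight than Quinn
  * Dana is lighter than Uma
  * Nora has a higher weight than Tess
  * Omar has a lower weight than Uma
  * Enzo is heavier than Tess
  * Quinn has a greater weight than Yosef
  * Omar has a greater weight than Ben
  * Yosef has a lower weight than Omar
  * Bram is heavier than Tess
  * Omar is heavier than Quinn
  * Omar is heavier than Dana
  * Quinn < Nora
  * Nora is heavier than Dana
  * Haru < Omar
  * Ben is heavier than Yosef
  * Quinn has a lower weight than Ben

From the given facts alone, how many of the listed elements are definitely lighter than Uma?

9

Directly below Uma: Tess, Dana, Omar, Enzo.
One step further: Yosef, Haru, Quinn, Cara, Ben (9 so far).
Nothing else is reachable below Uma; 9 in all.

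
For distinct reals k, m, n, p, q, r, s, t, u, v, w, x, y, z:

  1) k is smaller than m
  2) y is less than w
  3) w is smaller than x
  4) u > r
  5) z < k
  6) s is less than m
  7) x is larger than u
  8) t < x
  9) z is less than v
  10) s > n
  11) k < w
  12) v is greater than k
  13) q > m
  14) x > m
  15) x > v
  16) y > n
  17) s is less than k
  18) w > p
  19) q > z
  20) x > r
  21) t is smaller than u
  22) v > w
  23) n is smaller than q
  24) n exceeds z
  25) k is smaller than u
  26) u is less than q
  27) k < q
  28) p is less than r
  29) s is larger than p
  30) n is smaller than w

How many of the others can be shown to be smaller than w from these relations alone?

6

From w the given relations immediately reach n, p, k, y.
From those, z, s — 6 in total.
Nothing else is reachable below w; 6 in all.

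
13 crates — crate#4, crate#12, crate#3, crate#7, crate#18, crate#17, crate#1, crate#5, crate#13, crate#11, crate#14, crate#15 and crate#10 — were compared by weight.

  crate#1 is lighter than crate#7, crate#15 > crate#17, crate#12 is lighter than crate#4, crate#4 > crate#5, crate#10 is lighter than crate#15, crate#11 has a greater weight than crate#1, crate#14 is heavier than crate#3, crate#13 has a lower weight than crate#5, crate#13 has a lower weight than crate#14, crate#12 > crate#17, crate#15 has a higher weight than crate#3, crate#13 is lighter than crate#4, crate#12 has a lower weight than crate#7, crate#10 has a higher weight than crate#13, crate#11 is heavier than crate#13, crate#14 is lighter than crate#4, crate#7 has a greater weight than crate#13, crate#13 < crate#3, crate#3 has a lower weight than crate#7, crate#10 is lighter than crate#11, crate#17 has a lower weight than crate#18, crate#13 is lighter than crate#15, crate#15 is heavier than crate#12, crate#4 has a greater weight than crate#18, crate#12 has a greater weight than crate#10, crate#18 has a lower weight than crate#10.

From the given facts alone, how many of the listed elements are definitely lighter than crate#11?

5

From crate#11 the given relations immediately reach crate#13, crate#10, crate#1.
From those, crate#18 — 4 in total.
From those, crate#17 — 5 in total.
Nothing else is reachable below crate#11; 5 in all.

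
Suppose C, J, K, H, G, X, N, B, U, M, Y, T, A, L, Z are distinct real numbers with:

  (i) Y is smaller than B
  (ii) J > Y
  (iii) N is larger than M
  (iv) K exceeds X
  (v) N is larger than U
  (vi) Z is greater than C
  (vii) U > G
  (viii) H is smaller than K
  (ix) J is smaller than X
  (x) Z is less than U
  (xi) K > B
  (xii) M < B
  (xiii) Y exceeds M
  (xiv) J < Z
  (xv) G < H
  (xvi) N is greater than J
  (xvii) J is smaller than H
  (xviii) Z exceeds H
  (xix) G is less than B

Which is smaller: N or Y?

Y

Chaining the given relations: Y < J < H < Z < U < N.
So Y < N; Y is the smaller of the two.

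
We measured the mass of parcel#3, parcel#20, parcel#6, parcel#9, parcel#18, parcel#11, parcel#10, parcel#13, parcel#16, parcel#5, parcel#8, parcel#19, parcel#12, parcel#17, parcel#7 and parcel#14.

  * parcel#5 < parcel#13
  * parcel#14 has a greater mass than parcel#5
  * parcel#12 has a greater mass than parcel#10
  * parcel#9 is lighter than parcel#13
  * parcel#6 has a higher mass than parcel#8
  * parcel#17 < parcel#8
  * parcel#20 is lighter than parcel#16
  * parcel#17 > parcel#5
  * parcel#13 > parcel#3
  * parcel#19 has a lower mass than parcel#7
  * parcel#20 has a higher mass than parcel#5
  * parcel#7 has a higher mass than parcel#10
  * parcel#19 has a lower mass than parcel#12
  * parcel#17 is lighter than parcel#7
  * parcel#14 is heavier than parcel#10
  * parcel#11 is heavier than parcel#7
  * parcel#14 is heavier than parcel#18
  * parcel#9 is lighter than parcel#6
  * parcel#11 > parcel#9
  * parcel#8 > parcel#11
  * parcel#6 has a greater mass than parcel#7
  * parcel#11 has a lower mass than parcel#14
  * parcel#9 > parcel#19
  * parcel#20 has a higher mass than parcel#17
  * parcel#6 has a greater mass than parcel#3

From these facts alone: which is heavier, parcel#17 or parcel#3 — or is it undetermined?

Following every chain through parcel#17: above parcel#17 we get parcel#7, parcel#20, parcel#16, parcel#11, parcel#8, parcel#14, parcel#6; below parcel#17 we get parcel#5.
parcel#3 is not reached, and no chain runs the other way from parcel#3 to parcel#17.
So the given relations leave the order of parcel#17 and parcel#3 undetermined.

undetermined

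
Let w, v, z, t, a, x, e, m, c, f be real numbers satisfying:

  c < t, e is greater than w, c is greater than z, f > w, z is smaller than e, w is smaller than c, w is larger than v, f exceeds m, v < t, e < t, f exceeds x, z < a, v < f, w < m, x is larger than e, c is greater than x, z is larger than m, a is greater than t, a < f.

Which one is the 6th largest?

e

The consecutive relations fix a unique order: v < w < m < z < e < x < c < t < a < f.
Counting 6 from the largest end gives e.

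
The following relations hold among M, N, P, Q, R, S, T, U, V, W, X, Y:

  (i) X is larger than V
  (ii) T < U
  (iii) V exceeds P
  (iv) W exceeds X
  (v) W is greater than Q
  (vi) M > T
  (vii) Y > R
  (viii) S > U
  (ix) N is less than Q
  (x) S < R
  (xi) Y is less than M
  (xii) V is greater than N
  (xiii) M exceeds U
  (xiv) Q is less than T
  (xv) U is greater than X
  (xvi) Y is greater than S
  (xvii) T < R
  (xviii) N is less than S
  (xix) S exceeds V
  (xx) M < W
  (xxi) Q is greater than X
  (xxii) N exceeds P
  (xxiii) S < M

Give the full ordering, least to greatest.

The consecutive links are each given: P < N; N < V; V < X; X < Q; Q < T; T < U; U < S; S < R; R < Y; Y < M; M < W.

P < N < V < X < Q < T < U < S < R < Y < M < W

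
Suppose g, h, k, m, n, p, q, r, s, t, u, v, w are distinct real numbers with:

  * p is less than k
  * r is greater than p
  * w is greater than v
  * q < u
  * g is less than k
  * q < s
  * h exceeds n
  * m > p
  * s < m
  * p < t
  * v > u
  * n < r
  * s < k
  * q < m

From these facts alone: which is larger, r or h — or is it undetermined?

undetermined

Following every chain through r: below r we get n, p.
h is not reached, and no chain runs the other way from h to r.
So the given relations leave the order of r and h undetermined.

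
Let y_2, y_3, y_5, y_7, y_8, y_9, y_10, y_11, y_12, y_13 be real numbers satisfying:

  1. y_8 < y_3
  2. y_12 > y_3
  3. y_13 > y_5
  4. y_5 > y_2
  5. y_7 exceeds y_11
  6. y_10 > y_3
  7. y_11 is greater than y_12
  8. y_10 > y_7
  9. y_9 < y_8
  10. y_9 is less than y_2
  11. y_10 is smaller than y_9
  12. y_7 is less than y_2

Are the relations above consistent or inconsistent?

Chaining the given relations yields y_8 < y_3 < y_12 < y_11 < y_7 < y_10 < y_9, so y_8 < y_9. But one relation states y_9 < y_8. These cannot both hold.

inconsistent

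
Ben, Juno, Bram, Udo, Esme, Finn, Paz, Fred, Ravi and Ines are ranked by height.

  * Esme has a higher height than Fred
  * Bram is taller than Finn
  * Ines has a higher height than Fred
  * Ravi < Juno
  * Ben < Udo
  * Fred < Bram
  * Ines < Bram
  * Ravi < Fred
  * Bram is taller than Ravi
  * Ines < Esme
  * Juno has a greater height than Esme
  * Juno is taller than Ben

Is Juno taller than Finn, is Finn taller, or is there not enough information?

undetermined

Following every chain through Finn: above Finn we get Bram.
Juno is not reached, and no chain runs the other way from Juno to Finn.
So the given relations leave the order of Finn and Juno undetermined.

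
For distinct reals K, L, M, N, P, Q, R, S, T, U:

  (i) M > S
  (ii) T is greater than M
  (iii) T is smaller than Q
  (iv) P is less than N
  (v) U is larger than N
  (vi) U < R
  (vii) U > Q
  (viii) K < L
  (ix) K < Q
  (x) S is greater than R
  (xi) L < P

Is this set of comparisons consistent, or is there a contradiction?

We have Q < U stated directly, yet also U < R < S < M < T < Q by chaining the others — so U < Q. Contradiction.

inconsistent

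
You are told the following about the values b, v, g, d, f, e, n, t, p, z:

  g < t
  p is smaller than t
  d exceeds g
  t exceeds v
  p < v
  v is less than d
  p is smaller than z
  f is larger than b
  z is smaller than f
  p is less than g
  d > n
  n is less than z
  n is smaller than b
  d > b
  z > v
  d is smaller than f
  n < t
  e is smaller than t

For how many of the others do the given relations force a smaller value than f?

From f the given relations immediately reach z, b, d.
From those, p, v, n, g — 7 in total.
Nothing else is reachable below f; 7 in all.

7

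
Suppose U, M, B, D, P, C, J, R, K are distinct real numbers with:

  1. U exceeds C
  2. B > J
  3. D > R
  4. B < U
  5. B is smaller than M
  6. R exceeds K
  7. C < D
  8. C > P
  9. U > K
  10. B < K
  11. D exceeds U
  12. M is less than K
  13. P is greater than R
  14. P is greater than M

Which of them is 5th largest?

R

The consecutive relations fix a unique order: J < B < M < K < R < P < C < U < D.
The 5th largest is R.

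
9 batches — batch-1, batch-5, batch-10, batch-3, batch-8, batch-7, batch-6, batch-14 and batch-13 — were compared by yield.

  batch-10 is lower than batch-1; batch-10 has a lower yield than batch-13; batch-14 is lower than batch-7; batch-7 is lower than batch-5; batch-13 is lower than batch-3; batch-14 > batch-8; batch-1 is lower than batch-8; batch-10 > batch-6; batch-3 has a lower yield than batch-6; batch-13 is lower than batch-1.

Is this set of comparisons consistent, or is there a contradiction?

Chaining the given relations yields batch-13 < batch-3 < batch-6 < batch-10, so batch-13 < batch-10. But one relation states batch-10 < batch-13. These cannot both hold.

inconsistent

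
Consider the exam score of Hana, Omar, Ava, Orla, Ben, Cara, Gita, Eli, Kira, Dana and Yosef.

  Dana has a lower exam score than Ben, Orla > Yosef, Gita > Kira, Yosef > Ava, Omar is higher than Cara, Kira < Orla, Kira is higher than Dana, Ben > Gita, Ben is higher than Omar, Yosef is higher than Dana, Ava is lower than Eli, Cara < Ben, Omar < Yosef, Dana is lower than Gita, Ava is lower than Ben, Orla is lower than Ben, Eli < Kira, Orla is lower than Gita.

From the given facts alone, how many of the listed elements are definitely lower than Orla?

Directly below Orla: Kira, Yosef.
One step further: Ava, Eli, Dana, Omar (6 so far).
One step further: Cara (7 so far).
No other element is forced below Orla by the given relations, so the count is 7.

7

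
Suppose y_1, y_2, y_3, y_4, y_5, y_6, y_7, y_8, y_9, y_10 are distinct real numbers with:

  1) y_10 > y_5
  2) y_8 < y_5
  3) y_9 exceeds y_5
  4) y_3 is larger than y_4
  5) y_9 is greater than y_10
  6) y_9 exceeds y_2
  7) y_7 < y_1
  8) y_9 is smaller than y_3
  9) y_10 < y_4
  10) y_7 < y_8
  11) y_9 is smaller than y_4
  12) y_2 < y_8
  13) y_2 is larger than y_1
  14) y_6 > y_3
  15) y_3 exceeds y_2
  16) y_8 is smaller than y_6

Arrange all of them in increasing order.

Nothing is placed below y_7, so it is least; from there y_7 < y_1; y_1 < y_2; y_2 < y_8; y_8 < y_5; y_5 < y_10; y_10 < y_9; y_9 < y_4; y_4 < y_3; y_3 < y_6, each given directly.

y_7 < y_1 < y_2 < y_8 < y_5 < y_10 < y_9 < y_4 < y_3 < y_6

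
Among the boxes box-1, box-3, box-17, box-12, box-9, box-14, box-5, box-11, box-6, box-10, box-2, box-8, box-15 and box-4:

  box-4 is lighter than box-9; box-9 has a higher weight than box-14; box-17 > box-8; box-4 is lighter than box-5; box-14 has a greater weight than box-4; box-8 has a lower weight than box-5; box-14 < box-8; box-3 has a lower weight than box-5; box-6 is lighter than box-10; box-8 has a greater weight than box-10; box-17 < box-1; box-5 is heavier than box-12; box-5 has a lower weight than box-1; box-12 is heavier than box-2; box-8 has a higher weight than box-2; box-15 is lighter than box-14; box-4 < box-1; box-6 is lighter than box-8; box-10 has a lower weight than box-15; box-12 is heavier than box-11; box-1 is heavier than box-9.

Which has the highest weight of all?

box-1

box-11 is not greatest since box-11 < box-12; box-6 is not greatest since box-6 < box-10; box-10 is not greatest since box-10 < box-8; box-15 is not greatest since box-15 < box-14; box-2 is not greatest since box-2 < box-12; box-4 is not greatest since box-4 < box-1; box-14 is not greatest since box-14 < box-8; box-8 is not greatest since box-8 < box-5; box-17 is not greatest since box-17 < box-1; box-9 is not greatest since box-9 < box-1; box-3 is not greatest since box-3 < box-5; box-12 is not greatest since box-12 < box-5; box-5 is not greatest since box-5 < box-1.
Only box-1 has nothing above it, so box-1 is the highest weight.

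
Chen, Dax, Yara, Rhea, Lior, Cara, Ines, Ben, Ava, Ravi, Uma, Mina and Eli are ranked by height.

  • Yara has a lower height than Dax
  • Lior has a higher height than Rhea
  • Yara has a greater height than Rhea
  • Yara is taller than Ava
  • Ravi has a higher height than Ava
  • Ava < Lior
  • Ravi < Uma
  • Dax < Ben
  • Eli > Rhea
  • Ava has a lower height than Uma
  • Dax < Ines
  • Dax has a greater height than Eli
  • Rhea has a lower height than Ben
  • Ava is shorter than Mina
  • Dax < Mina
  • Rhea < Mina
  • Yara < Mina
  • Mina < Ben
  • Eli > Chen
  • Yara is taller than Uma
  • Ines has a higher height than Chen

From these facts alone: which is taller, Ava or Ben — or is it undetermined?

Ben

Ava < Uma < Yara < Dax < Ben, by transitivity through Uma, Yara, Dax.
So Ben is taller.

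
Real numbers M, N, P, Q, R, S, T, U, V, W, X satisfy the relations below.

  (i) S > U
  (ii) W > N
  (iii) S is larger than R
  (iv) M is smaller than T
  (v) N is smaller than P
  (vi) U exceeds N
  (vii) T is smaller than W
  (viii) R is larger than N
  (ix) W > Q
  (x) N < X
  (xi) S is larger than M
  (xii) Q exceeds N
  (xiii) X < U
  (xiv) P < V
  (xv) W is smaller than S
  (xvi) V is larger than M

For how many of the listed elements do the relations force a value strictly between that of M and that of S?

2

Chaining upward from M reaches: T, V, W.
Chaining downward from S reaches: N, R, X, Q, T, U, W.
Strictly between M and S are those in both lists: T, W — 2 elements.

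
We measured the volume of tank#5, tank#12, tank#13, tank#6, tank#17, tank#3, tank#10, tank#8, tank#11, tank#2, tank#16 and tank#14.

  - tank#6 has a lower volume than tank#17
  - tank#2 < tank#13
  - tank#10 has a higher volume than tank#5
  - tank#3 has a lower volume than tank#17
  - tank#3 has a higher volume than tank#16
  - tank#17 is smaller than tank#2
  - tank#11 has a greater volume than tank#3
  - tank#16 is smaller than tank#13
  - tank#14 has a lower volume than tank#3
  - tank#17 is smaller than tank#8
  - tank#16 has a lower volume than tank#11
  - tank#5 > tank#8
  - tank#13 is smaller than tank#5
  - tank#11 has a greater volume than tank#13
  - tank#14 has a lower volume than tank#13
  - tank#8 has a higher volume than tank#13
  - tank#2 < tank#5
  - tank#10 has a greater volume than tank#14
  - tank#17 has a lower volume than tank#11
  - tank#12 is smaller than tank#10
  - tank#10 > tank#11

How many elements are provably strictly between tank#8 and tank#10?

The relations place tank#8 below tank#10. An element lies strictly between them when it is forced above tank#8 and also forced below tank#10.
Above tank#8: {tank#5}. Below tank#10: {tank#16, tank#14, tank#6, tank#3, tank#17, tank#2, tank#13, tank#12, tank#5, tank#11}.
Intersection: {tank#5} — 1.

1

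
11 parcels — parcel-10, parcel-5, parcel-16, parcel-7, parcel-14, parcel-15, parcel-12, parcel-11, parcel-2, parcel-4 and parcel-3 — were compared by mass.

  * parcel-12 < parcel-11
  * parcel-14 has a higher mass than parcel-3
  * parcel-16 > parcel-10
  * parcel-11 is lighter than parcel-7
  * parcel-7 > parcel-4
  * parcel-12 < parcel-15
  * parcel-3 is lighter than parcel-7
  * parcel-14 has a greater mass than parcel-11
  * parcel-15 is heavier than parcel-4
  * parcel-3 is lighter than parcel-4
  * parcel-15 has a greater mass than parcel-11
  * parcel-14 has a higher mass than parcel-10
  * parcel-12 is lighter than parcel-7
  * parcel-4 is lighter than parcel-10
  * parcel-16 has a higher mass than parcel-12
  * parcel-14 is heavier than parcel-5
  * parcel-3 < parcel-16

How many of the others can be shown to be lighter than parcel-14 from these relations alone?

6

From parcel-14 the given relations immediately reach parcel-5, parcel-3, parcel-10, parcel-11.
From those, parcel-4, parcel-12 — 6 in total.
Nothing else is reachable below parcel-14; 6 in all.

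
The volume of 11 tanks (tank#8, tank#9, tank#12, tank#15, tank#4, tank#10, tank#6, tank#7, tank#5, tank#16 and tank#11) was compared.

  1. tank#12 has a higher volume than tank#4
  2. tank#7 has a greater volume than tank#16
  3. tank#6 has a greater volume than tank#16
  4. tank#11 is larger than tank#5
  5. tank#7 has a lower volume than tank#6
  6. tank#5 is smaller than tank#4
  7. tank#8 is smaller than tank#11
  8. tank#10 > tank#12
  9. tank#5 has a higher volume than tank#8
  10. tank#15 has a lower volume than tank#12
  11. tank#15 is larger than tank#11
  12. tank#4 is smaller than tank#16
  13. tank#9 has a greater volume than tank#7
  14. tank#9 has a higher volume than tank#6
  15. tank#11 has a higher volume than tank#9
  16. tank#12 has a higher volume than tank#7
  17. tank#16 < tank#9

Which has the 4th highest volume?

tank#11

The consecutive relations fix a unique order: tank#8 < tank#5 < tank#4 < tank#16 < tank#7 < tank#6 < tank#9 < tank#11 < tank#15 < tank#12 < tank#10.
Counting 4 from the largest end gives tank#11.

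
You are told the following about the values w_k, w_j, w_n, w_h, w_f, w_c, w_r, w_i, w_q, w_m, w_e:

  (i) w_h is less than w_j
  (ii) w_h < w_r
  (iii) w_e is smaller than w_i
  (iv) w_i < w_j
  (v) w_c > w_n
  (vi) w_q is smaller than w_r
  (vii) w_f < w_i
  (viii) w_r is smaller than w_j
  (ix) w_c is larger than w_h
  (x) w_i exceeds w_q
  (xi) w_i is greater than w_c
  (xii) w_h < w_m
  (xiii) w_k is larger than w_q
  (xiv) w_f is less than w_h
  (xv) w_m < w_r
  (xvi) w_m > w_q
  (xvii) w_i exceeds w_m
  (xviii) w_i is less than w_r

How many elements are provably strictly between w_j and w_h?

Chaining upward from w_h reaches: w_c, w_m, w_i, w_r.
Chaining downward from w_j reaches: w_n, w_f, w_e, w_q, w_c, w_m, w_i, w_r.
Strictly between w_h and w_j are those in both lists: w_c, w_m, w_i, w_r — 4 elements.

4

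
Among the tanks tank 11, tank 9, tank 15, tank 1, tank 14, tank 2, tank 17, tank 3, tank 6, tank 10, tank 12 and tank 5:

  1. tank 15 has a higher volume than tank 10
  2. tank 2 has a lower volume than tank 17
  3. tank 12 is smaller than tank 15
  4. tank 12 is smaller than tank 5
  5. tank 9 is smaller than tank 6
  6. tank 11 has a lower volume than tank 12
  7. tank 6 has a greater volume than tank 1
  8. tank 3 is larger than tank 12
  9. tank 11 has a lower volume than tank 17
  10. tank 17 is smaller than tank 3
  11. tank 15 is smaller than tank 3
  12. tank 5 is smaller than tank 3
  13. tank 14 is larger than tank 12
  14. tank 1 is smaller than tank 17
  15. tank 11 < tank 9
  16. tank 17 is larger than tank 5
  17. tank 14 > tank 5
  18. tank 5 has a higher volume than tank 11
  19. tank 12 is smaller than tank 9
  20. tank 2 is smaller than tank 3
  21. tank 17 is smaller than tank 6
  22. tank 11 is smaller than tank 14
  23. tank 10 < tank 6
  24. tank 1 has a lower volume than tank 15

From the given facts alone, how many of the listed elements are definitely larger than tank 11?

From tank 11 the given relations immediately reach tank 12, tank 5, tank 17, tank 9, tank 14.
From those, tank 15, tank 6, tank 3 — 8 in total.
Nothing else is reachable above tank 11; 8 in all.

8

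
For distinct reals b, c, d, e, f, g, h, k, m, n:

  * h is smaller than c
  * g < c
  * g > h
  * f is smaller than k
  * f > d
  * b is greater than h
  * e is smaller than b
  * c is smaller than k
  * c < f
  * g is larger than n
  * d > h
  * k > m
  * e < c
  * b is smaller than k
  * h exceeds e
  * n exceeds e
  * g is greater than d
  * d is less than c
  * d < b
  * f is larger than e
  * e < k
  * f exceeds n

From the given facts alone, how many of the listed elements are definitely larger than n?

The elements the relations force above n are g, c, f, k — no chain reaches any other.
That is 4.

4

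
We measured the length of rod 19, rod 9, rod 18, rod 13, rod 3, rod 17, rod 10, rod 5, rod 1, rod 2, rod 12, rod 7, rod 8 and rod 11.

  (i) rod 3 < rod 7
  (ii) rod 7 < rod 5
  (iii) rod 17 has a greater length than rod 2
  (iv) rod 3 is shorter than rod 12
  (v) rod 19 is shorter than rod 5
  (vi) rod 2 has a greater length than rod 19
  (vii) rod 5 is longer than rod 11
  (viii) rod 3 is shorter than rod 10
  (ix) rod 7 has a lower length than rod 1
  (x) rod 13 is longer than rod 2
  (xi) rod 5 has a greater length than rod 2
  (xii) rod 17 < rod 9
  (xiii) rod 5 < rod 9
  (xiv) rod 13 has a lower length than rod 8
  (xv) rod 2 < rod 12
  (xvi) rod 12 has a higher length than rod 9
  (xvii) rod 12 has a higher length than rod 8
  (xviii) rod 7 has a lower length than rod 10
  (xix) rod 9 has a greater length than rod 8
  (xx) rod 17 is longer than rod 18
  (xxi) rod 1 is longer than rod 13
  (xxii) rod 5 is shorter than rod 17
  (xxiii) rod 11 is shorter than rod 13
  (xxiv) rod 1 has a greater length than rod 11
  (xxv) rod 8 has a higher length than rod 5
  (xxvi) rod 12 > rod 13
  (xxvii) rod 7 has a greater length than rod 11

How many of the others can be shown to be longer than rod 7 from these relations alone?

7

From rod 7 the given relations immediately reach rod 5, rod 1, rod 10.
From those, rod 17, rod 8, rod 9 — 6 in total.
From those, rod 12 — 7 in total.
Nothing else is reachable above rod 7; 7 in all.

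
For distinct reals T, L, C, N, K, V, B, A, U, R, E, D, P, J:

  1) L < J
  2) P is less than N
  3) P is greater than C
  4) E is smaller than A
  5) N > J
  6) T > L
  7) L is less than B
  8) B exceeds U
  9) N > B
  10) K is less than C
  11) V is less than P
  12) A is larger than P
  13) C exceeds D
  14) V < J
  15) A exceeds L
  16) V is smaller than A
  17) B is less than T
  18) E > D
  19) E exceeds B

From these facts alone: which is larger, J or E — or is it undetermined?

undetermined

Following every chain through E: above E we get A; below E we get L, D, U, B.
J is not reached, and no chain runs the other way from J to E.
So the given relations leave the order of E and J undetermined.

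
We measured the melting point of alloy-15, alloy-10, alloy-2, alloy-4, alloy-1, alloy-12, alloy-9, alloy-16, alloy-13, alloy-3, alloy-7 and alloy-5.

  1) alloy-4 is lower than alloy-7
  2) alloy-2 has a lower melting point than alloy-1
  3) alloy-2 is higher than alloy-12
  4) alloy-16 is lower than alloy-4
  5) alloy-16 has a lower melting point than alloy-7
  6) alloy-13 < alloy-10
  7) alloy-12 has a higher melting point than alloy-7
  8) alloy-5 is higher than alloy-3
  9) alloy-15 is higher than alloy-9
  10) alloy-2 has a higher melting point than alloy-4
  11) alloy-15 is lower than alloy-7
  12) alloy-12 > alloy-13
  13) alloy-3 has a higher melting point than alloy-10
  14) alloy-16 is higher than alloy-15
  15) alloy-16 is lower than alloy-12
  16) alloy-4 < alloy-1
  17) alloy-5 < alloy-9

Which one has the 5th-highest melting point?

alloy-4

Chaining the given pairs: alloy-13 < alloy-10 < alloy-3 < alloy-5 < alloy-9 < alloy-15 < alloy-16 < alloy-4 < alloy-7 < alloy-12 < alloy-2 < alloy-1.
Counting 5 from the largest end gives alloy-4.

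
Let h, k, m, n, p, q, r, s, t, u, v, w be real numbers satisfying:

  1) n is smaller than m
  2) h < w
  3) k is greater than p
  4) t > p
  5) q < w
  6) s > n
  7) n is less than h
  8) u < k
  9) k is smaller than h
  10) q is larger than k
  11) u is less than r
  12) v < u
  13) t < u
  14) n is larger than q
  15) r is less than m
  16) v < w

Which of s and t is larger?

Chaining the given relations: t < u < k < q < n < s.
So t < s; s is the larger of the two.

s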